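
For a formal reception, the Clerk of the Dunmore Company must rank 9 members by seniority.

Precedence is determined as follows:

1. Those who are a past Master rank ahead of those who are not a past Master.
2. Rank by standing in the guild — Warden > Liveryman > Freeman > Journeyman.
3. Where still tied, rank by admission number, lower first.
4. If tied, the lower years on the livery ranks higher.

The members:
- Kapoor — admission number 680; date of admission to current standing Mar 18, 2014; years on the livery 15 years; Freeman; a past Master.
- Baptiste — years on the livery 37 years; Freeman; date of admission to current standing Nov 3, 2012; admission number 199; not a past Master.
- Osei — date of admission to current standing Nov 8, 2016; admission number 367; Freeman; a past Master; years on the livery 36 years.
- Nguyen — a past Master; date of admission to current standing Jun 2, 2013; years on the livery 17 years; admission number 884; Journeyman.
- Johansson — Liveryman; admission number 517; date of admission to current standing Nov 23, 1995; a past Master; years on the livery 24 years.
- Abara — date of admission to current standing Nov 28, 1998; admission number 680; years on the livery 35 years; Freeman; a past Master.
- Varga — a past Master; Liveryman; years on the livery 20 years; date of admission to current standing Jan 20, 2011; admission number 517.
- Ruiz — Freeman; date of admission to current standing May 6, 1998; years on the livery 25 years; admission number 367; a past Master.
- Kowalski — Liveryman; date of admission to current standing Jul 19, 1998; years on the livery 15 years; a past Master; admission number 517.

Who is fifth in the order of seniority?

By the first rule: Kowalski, Varga, Johansson, Ruiz, Osei, Kapoor, Abara and Nguyen (each a past Master); then Baptiste (not a past Master).
Among Kowalski, Varga, Johansson, Ruiz, Osei, Kapoor, Abara and Nguyen, by standing in the guild: Kowalski, Varga and Johansson (Liveryman) before Ruiz, Osei, Kapoor and Abara (Freeman) before Nguyen (Journeyman).
Kowalski, Varga and Johansson all have admission number 517, so the next rule applies.
Among Kowalski, Varga and Johansson, by years on the livery (lower first): Kowalski (15 years) before Varga (20 years) before Johansson (24 years).
Among Ruiz, Osei, Kapoor and Abara, by admission number (lower first): Ruiz and Osei (367) before Kapoor and Abara (680).
Among Ruiz and Osei, by years on the livery (lower first): Ruiz (25 years) before Osei (36 years).
Among Kapoor and Abara, by years on the livery (lower first): Kapoor (15 years) before Abara (35 years).
Order: Kowalski, Varga, Johansson, Ruiz, Osei, Kapoor, Abara, Nguyen, Baptiste.

Osei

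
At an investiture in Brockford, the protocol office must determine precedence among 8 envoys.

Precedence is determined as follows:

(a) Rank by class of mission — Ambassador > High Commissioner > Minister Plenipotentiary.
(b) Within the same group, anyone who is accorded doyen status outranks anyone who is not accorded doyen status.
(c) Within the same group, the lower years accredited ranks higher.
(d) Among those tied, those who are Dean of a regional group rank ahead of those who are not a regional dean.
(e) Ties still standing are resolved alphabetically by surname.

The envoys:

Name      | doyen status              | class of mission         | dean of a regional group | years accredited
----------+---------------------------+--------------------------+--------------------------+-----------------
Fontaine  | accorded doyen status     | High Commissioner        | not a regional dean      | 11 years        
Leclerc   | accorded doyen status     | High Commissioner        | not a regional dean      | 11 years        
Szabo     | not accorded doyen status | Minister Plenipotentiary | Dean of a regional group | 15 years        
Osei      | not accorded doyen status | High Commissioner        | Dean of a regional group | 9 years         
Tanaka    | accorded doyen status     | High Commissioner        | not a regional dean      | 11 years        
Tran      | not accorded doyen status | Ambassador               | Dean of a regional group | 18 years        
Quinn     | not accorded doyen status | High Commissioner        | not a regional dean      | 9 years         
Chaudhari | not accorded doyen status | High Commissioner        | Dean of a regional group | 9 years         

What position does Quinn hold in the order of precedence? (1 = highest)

By class of mission: Tran (Ambassador); then Fontaine, Leclerc, Tanaka, Chaudhari, Osei and Quinn (High Commissioner); then Szabo (Minister Plenipotentiary).
Among Fontaine, Leclerc, Tanaka, Chaudhari, Osei and Quinn, accorded doyen status before not accorded doyen status: Fontaine, Leclerc and Tanaka (accorded doyen status) before Chaudhari, Osei and Quinn (not accorded doyen status).
Fontaine, Leclerc and Tanaka all have years accredited 11 years, so the next rule applies.
Fontaine, Leclerc and Tanaka are each not a regional dean, so the next rule applies.
Among Fontaine, Leclerc and Tanaka, alphabetically by surname: Fontaine before Leclerc before Tanaka.
Chaudhari, Osei and Quinn all have years accredited 9 years, so the next rule applies.
Among Chaudhari, Osei and Quinn, Dean of a regional group before not a regional dean: Chaudhari and Osei (Dean of a regional group) before Quinn (not a regional dean).
Among Chaudhari and Osei, alphabetically by surname: Chaudhari before Osei.
Order: Tran, Fontaine, Leclerc, Tanaka, Chaudhari, Osei, Quinn, Szabo. So position 7.

7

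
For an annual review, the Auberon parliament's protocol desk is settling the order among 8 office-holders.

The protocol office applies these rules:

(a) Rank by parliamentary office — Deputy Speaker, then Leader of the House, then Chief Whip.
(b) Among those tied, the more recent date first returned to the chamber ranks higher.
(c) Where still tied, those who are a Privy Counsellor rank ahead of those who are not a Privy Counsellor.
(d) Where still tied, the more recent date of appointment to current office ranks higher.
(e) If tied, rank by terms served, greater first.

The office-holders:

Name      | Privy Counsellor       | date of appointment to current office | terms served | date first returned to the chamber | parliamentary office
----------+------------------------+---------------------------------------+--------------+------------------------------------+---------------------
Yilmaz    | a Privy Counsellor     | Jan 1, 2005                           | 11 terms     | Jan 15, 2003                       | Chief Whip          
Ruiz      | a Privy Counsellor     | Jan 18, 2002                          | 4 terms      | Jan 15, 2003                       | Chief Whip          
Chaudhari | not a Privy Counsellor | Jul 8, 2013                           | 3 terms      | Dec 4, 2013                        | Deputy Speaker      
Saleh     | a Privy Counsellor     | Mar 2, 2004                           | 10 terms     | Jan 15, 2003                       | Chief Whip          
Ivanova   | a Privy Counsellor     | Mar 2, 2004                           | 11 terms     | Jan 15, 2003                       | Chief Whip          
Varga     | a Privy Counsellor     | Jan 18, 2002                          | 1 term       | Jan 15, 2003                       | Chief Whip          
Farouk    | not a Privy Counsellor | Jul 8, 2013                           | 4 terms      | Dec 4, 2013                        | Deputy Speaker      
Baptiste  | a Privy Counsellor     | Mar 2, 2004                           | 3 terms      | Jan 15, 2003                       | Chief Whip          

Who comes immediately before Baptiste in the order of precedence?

Saleh

By parliamentary office: Farouk and Chaudhari (Deputy Speaker); then Yilmaz, Ivanova, Saleh, Baptiste, Ruiz and Varga (Chief Whip).
Farouk and Chaudhari both have date first returned to the chamber Dec 4, 2013, so the next rule applies.
Farouk and Chaudhari are each not a Privy Counsellor, so the next rule applies.
Farouk and Chaudhari both have date of appointment to current office Jul 8, 2013, so the next rule applies.
Among Farouk and Chaudhari, by terms served (higher first): Farouk (4 terms) before Chaudhari (3 terms).
Yilmaz, Ivanova, Saleh, Baptiste, Ruiz and Varga all have date first returned to the chamber Jan 15, 2003, so the next rule applies.
Yilmaz, Ivanova, Saleh, Baptiste, Ruiz and Varga are each a Privy Counsellor, so the next rule applies.
Among Yilmaz, Ivanova, Saleh, Baptiste, Ruiz and Varga, by date of appointment to current office (later first): Yilmaz (Jan 1, 2005) before Ivanova, Saleh and Baptiste (Mar 2, 2004) before Ruiz and Varga (Jan 18, 2002).
Among Ivanova, Saleh and Baptiste, by terms served (higher first): Ivanova (11 terms) before Saleh (10 terms) before Baptiste (3 terms).
Among Ruiz and Varga, by terms served (higher first): Ruiz (4 terms) before Varga (1 term).
Order: Farouk, Chaudhari, Yilmaz, Ivanova, Saleh, Baptiste, Ruiz, Varga.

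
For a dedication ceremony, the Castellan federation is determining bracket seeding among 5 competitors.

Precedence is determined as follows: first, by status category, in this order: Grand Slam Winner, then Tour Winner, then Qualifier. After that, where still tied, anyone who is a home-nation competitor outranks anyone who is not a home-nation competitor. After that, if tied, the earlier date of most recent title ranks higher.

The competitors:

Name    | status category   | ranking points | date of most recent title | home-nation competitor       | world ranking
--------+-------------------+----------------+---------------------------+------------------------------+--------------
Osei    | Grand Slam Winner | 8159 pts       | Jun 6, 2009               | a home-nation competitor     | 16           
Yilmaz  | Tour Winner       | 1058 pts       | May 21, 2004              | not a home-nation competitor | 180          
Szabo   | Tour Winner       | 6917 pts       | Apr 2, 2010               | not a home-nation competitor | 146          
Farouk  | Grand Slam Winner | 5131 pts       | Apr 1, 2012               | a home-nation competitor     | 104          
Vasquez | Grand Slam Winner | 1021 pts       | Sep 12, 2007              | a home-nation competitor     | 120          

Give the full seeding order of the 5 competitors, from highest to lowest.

Vasquez, Osei, Farouk, Yilmaz, Szabo

By status category: Vasquez, Osei and Farouk (Grand Slam Winner); then Yilmaz and Szabo (Tour Winner).
Vasquez, Osei and Farouk are each a home-nation competitor, so the next rule applies.
Among Vasquez, Osei and Farouk, by date of most recent title (earlier first): Vasquez (Sep 12, 2007) before Osei (Jun 6, 2009) before Farouk (Apr 1, 2012).
Yilmaz and Szabo are each not a home-nation competitor, so the next rule applies.
Among Yilmaz and Szabo, by date of most recent title (earlier first): Yilmaz (May 21, 2004) before Szabo (Apr 2, 2010).
Full order: Vasquez, Osei, Farouk, Yilmaz, Szabo.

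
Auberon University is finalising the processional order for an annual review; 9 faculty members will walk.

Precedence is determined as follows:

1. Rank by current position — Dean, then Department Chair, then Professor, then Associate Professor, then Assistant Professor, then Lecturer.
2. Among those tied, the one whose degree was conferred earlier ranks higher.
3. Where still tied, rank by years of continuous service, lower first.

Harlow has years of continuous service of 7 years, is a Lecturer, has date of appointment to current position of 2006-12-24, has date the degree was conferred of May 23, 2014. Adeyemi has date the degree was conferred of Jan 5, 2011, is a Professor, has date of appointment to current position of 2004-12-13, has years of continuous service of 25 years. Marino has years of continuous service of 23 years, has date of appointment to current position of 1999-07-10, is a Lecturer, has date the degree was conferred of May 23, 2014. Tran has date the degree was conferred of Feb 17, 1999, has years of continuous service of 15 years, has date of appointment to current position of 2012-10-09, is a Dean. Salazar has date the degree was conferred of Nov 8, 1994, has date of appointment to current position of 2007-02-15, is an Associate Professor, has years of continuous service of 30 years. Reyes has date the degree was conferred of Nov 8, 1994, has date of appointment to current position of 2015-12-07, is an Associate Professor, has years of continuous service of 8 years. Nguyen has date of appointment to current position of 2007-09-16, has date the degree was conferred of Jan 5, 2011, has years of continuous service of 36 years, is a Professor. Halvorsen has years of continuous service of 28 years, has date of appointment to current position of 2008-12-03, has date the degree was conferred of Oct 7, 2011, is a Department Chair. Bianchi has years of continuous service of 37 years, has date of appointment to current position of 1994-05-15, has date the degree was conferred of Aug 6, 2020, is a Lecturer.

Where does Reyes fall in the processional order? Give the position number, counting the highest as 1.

By current position: Tran (Dean); then Halvorsen (Department Chair); then Adeyemi and Nguyen (Professor); then Reyes and Salazar (Associate Professor); then Harlow, Marino and Bianchi (Lecturer).
Adeyemi and Nguyen both have date the degree was conferred Jan 5, 2011, so the next rule applies.
Among Adeyemi and Nguyen, by years of continuous service (lower first): Adeyemi (25 years) before Nguyen (36 years).
Reyes and Salazar both have date the degree was conferred Nov 8, 1994, so the next rule applies.
Among Reyes and Salazar, by years of continuous service (lower first): Reyes (8 years) before Salazar (30 years).
Among Harlow, Marino and Bianchi, by date the degree was conferred (earlier first): Harlow and Marino (May 23, 2014) before Bianchi (Aug 6, 2020).
Among Harlow and Marino, by years of continuous service (lower first): Harlow (7 years) before Marino (23 years).
Order: Tran, Halvorsen, Adeyemi, Nguyen, Reyes, Salazar, Harlow, Marino, Bianchi. So position 5.

5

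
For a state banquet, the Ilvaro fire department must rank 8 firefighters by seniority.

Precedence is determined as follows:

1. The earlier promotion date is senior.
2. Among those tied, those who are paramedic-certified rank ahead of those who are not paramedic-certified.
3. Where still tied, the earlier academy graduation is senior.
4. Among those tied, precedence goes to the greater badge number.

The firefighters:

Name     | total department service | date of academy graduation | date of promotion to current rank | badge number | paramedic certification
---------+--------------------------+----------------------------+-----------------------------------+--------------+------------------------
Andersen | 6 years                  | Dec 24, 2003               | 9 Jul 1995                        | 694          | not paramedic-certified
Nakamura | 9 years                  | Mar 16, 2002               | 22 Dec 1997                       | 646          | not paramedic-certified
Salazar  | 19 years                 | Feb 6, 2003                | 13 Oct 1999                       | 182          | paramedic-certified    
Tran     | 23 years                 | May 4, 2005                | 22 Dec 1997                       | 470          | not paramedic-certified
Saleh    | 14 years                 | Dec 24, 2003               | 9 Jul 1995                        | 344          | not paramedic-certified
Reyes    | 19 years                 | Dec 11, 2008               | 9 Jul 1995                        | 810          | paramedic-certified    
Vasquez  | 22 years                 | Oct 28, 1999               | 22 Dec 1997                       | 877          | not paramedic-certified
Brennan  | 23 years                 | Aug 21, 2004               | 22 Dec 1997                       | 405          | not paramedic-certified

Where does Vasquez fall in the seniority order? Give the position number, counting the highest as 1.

By date of promotion to current rank (earlier first): Reyes, Andersen and Saleh (each 9 Jul 1995); then Vasquez, Nakamura, Brennan and Tran (each 22 Dec 1997); then Salazar (13 Oct 1999).
Among Reyes, Andersen and Saleh, paramedic-certified before not paramedic-certified: Reyes (paramedic-certified) before Andersen and Saleh (not paramedic-certified).
Andersen and Saleh both have date of academy graduation Dec 24, 2003, so the next rule applies.
Among Andersen and Saleh, by badge number (higher first): Andersen (694) before Saleh (344).
Vasquez, Nakamura, Brennan and Tran are each not paramedic-certified, so the next rule applies.
Among Vasquez, Nakamura, Brennan and Tran, by date of academy graduation (earlier first): Vasquez (Oct 28, 1999) before Nakamura (Mar 16, 2002) before Brennan (Aug 21, 2004) before Tran (May 4, 2005).
Order: Reyes, Andersen, Saleh, Vasquez, Nakamura, Brennan, Tran, Salazar. So position 4.

4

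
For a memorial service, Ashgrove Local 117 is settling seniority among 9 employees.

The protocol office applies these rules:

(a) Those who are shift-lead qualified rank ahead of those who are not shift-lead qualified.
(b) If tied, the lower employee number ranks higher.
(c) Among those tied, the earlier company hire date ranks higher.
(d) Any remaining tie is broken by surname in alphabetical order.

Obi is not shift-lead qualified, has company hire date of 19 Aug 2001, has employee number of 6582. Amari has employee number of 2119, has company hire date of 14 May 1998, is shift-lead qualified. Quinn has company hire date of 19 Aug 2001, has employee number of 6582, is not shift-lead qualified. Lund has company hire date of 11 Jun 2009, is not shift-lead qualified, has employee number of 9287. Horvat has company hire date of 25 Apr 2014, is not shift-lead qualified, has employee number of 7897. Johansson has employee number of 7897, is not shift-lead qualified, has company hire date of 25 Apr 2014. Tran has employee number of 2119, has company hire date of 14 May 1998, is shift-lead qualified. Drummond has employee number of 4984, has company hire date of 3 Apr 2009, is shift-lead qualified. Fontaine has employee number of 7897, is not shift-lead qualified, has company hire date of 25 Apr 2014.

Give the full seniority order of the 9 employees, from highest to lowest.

By the first rule: Amari, Tran and Drummond (each shift-lead qualified); then Obi, Quinn, Fontaine, Horvat, Johansson and Lund (each not shift-lead qualified).
Among Amari, Tran and Drummond, by employee number (lower first): Amari and Tran (2119) before Drummond (4984).
Amari and Tran both have company hire date 14 May 1998, so the next rule applies.
Among Amari and Tran, alphabetically by surname: Amari before Tran.
Among Obi, Quinn, Fontaine, Horvat, Johansson and Lund, by employee number (lower first): Obi and Quinn (6582) before Fontaine, Horvat and Johansson (7897) before Lund (9287).
Obi and Quinn both have company hire date 19 Aug 2001, so the next rule applies.
Among Obi and Quinn, alphabetically by surname: Obi before Quinn.
Fontaine, Horvat and Johansson all have company hire date 25 Apr 2014, so the next rule applies.
Among Fontaine, Horvat and Johansson, alphabetically by surname: Fontaine before Horvat before Johansson.
Full order: Amari, Tran, Drummond, Obi, Quinn, Fontaine, Horvat, Johansson, Lund.

Amari, Tran, Drummond, Obi, Quinn, Fontaine, Horvat, Johansson, Lund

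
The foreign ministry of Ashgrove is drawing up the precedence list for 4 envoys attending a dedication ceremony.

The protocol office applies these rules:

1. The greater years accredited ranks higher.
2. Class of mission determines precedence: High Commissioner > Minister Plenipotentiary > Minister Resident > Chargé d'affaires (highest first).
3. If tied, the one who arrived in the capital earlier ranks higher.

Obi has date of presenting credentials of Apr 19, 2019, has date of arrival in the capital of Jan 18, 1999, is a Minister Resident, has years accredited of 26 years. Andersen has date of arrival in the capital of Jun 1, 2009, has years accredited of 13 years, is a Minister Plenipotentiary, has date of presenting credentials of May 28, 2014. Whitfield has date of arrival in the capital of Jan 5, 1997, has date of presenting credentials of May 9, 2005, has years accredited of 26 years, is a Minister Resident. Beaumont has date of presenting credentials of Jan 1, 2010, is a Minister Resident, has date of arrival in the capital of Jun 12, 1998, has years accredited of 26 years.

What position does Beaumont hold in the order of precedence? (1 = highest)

By years accredited (higher first): Whitfield, Beaumont and Obi (each 26 years); then Andersen (13 years).
Whitfield, Beaumont and Obi are each Minister Resident, so the next rule applies.
Among Whitfield, Beaumont and Obi, by date of arrival in the capital (earlier first): Whitfield (Jan 5, 1997) before Beaumont (Jun 12, 1998) before Obi (Jan 18, 1999).
Order: Whitfield, Beaumont, Obi, Andersen. So position 2.

2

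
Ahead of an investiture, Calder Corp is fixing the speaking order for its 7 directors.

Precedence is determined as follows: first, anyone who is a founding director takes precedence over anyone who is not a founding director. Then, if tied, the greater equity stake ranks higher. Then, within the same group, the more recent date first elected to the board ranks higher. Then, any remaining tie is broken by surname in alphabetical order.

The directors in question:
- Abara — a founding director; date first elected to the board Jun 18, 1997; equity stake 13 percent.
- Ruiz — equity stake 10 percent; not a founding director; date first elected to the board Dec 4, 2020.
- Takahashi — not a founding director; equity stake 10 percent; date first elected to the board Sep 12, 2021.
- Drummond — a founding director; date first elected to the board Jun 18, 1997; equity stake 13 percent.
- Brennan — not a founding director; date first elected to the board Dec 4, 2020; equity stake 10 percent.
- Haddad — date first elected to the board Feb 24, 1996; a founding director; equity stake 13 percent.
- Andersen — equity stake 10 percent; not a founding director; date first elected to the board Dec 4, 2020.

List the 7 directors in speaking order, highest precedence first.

Abara, Drummond, Haddad, Takahashi, Andersen, Brennan, Ruiz

By the first rule: Abara, Drummond and Haddad (each a founding director); then Takahashi, Andersen, Brennan and Ruiz (each not a founding director).
Abara, Drummond and Haddad all have equity stake 13 percent, so the next rule applies.
Among Abara, Drummond and Haddad, by date first elected to the board (later first): Abara and Drummond (Jun 18, 1997) before Haddad (Feb 24, 1996).
Among Abara and Drummond, alphabetically by surname: Abara before Drummond.
Takahashi, Andersen, Brennan and Ruiz all have equity stake 10 percent, so the next rule applies.
Among Takahashi, Andersen, Brennan and Ruiz, by date first elected to the board (later first): Takahashi (Sep 12, 2021) before Andersen, Brennan and Ruiz (Dec 4, 2020).
Among Andersen, Brennan and Ruiz, alphabetically by surname: Andersen before Brennan before Ruiz.
Full order: Abara, Drummond, Haddad, Takahashi, Andersen, Brennan, Ruiz.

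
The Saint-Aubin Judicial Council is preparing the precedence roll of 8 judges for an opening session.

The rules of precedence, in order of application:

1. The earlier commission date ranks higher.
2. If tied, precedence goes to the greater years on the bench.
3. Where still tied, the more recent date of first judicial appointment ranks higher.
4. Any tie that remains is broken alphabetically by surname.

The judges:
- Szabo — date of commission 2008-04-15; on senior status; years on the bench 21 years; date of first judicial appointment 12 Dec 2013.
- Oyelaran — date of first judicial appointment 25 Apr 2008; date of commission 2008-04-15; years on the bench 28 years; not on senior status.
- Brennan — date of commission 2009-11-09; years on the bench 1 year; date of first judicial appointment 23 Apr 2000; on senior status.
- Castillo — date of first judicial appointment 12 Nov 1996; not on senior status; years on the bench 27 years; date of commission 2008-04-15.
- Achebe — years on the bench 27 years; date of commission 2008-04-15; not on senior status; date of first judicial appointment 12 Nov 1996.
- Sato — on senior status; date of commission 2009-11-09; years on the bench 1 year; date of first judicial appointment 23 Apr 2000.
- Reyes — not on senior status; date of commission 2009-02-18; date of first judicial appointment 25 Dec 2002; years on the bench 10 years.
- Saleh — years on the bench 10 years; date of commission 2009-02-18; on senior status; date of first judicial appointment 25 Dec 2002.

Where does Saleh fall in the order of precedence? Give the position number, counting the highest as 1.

By date of commission (earlier first): Oyelaran, Achebe, Castillo and Szabo (each 2008-04-15); then Reyes and Saleh (both 2009-02-18); then Brennan and Sato (both 2009-11-09).
Among Oyelaran, Achebe, Castillo and Szabo, by years on the bench (higher first): Oyelaran (28 years) before Achebe and Castillo (27 years) before Szabo (21 years).
Achebe and Castillo both have date of first judicial appointment 12 Nov 1996, so the next rule applies.
Among Achebe and Castillo, alphabetically by surname: Achebe before Castillo.
Reyes and Saleh both have years on the bench 10 years, so the next rule applies.
Reyes and Saleh both have date of first judicial appointment 25 Dec 2002, so the next rule applies.
Among Reyes and Saleh, alphabetically by surname: Reyes before Saleh.
Brennan and Sato both have years on the bench 1 year, so the next rule applies.
Brennan and Sato both have date of first judicial appointment 23 Apr 2000, so the next rule applies.
Among Brennan and Sato, alphabetically by surname: Brennan before Sato.
Order: Oyelaran, Achebe, Castillo, Szabo, Reyes, Saleh, Brennan, Sato. So position 6.

6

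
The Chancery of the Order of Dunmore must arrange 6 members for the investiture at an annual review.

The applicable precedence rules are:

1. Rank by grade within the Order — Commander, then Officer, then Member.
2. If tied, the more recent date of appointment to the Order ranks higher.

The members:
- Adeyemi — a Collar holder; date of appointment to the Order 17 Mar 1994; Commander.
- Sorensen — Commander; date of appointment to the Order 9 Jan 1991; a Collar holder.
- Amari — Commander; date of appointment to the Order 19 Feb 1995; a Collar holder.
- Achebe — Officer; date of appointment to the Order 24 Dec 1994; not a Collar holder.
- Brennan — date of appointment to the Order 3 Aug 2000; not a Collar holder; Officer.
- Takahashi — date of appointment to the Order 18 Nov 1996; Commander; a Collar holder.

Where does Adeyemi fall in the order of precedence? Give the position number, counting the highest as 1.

By grade within the Order: Takahashi, Amari, Adeyemi and Sorensen (Commander); then Brennan and Achebe (Officer).
Among Takahashi, Amari, Adeyemi and Sorensen, by date of appointment to the Order (later first): Takahashi (18 Nov 1996) before Amari (19 Feb 1995) before Adeyemi (17 Mar 1994) before Sorensen (9 Jan 1991).
Among Brennan and Achebe, by date of appointment to the Order (later first): Brennan (3 Aug 2000) before Achebe (24 Dec 1994).
Order: Takahashi, Amari, Adeyemi, Sorensen, Brennan, Achebe. So position 3.

3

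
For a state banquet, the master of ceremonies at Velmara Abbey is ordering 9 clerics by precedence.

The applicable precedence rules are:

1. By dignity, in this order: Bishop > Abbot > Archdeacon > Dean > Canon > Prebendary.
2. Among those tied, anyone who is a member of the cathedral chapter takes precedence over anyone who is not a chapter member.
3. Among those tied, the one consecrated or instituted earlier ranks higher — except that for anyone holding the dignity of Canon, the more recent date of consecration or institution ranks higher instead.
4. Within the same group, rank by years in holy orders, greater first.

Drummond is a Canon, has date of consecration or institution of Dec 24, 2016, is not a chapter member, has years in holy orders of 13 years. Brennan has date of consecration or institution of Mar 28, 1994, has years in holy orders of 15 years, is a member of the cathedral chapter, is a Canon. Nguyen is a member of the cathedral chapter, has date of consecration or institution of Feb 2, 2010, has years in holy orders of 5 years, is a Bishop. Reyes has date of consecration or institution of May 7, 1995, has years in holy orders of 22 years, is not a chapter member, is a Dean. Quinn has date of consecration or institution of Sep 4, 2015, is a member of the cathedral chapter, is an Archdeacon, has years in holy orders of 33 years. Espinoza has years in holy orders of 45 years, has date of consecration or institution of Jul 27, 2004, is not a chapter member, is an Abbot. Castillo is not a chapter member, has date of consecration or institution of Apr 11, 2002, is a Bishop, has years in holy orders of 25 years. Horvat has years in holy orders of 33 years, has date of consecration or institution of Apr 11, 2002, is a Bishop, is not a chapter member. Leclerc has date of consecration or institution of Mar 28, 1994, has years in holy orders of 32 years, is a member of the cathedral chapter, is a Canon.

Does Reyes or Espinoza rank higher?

By dignity: Nguyen, Horvat and Castillo (Bishop); then Espinoza (Abbot); then Quinn (Archdeacon); then Reyes (Dean); then Leclerc, Brennan and Drummond (Canon).
Among Nguyen, Horvat and Castillo, a member of the cathedral chapter before not a chapter member: Nguyen (a member of the cathedral chapter) before Horvat and Castillo (not a chapter member).
Horvat and Castillo both have date of consecration or institution Apr 11, 2002, so the next rule applies.
Among Horvat and Castillo, by years in holy orders (higher first): Horvat (33 years) before Castillo (25 years).
Among Leclerc, Brennan and Drummond, a member of the cathedral chapter before not a chapter member: Leclerc and Brennan (a member of the cathedral chapter) before Drummond (not a chapter member).
Leclerc and Brennan both have date of consecration or institution Mar 28, 1994, so the next rule applies.
Among Leclerc and Brennan, by years in holy orders (higher first): Leclerc (32 years) before Brennan (15 years).
So Espinoza takes precedence.

Espinoza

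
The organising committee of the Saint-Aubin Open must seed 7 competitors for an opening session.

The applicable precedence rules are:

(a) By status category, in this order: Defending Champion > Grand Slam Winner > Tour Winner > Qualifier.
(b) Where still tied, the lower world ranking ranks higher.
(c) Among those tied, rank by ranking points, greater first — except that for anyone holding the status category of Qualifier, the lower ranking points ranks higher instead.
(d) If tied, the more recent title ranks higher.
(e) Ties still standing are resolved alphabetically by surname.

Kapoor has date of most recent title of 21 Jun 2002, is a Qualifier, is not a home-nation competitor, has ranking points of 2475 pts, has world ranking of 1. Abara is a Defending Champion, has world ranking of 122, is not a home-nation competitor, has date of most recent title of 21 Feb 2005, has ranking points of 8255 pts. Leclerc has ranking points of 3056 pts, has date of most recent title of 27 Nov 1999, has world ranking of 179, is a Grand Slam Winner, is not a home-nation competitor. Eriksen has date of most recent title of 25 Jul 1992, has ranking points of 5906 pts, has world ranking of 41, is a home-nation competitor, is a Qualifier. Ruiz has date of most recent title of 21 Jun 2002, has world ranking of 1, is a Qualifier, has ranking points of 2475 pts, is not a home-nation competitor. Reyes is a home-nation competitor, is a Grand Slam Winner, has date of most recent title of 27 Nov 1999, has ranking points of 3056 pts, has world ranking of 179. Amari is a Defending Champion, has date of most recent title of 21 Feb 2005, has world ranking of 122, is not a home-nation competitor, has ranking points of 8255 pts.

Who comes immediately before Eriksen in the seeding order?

Ruiz

By status category: Abara and Amari (Defending Champion); then Leclerc and Reyes (Grand Slam Winner); then Kapoor, Ruiz and Eriksen (Qualifier).
Abara and Amari both have world ranking 122, so the next rule applies.
Abara and Amari both have ranking points 8255 pts, so the next rule applies.
Abara and Amari both have date of most recent title 21 Feb 2005, so the next rule applies.
Among Abara and Amari, alphabetically by surname: Abara before Amari.
Leclerc and Reyes both have world ranking 179, so the next rule applies.
Leclerc and Reyes both have ranking points 3056 pts, so the next rule applies.
Leclerc and Reyes both have date of most recent title 27 Nov 1999, so the next rule applies.
Among Leclerc and Reyes, alphabetically by surname: Leclerc before Reyes.
Among Kapoor, Ruiz and Eriksen, by world ranking (lower first): Kapoor and Ruiz (1) before Eriksen (41).
Kapoor and Ruiz both have ranking points 2475 pts, so the next rule applies.
Kapoor and Ruiz both have date of most recent title 21 Jun 2002, so the next rule applies.
Among Kapoor and Ruiz, alphabetically by surname: Kapoor before Ruiz.
Order: Abara, Amari, Leclerc, Reyes, Kapoor, Ruiz, Eriksen.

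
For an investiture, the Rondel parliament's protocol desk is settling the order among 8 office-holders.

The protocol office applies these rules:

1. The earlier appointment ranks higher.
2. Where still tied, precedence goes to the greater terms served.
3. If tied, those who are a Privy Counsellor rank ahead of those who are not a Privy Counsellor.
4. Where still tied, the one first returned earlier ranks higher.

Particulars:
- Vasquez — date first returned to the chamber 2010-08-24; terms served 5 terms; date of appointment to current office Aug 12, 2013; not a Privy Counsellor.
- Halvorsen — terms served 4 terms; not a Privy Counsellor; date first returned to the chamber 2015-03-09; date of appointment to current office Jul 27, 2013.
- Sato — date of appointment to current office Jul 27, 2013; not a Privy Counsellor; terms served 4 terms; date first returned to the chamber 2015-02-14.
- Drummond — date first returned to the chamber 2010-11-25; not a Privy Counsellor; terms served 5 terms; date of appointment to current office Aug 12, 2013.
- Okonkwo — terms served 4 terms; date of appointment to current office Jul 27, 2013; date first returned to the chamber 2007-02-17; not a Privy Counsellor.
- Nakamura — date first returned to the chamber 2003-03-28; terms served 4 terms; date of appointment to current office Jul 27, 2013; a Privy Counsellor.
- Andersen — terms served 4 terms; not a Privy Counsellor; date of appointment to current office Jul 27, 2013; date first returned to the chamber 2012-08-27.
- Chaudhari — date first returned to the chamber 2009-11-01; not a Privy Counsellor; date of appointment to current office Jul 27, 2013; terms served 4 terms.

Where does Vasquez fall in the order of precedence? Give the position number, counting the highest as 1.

By date of appointment to current office (earlier first): Nakamura, Okonkwo, Chaudhari, Andersen, Sato and Halvorsen (each Jul 27, 2013); then Vasquez and Drummond (both Aug 12, 2013).
Nakamura, Okonkwo, Chaudhari, Andersen, Sato and Halvorsen all have terms served 4 terms, so the next rule applies.
Among Nakamura, Okonkwo, Chaudhari, Andersen, Sato and Halvorsen, a Privy Counsellor before not a Privy Counsellor: Nakamura (a Privy Counsellor) before Okonkwo, Chaudhari, Andersen, Sato and Halvorsen (not a Privy Counsellor).
Among Okonkwo, Chaudhari, Andersen, Sato and Halvorsen, by date first returned to the chamber (earlier first): Okonkwo (2007-02-17) before Chaudhari (2009-11-01) before Andersen (2012-08-27) before Sato (2015-02-14) before Halvorsen (2015-03-09).
Vasquez and Drummond both have terms served 5 terms, so the next rule applies.
Vasquez and Drummond are each not a Privy Counsellor, so the next rule applies.
Among Vasquez and Drummond, by date first returned to the chamber (earlier first): Vasquez (2010-08-24) before Drummond (2010-11-25).
Order: Nakamura, Okonkwo, Chaudhari, Andersen, Sato, Halvorsen, Vasquez, Drummond. So position 7.

7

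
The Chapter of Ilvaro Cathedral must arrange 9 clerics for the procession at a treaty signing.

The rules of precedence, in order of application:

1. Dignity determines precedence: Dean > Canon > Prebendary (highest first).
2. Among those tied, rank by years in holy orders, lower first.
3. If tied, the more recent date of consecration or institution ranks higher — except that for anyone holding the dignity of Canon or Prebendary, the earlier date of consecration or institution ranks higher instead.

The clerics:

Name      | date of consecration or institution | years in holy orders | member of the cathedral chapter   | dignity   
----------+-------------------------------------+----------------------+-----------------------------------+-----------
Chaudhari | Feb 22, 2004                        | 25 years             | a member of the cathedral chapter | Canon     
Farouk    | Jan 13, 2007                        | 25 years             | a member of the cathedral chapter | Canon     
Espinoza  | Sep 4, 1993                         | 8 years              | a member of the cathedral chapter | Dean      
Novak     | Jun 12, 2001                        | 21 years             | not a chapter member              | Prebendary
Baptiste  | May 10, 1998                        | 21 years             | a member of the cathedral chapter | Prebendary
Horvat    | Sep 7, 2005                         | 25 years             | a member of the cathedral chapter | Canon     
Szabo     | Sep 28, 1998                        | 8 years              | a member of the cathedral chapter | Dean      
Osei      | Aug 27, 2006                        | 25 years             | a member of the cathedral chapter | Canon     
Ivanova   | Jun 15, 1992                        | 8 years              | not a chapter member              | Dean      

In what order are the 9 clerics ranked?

By dignity: Szabo, Espinoza and Ivanova (Dean); then Chaudhari, Horvat, Osei and Farouk (Canon); then Baptiste and Novak (Prebendary).
Szabo, Espinoza and Ivanova all have years in holy orders 8 years, so the next rule applies.
Among Szabo, Espinoza and Ivanova, by date of consecration or institution (later first): Szabo (Sep 28, 1998) before Espinoza (Sep 4, 1993) before Ivanova (Jun 15, 1992).
Chaudhari, Horvat, Osei and Farouk all have years in holy orders 25 years, so the next rule applies.
Among Chaudhari, Horvat, Osei and Farouk, by date of consecration or institution (earlier first) (reversed rule for this group): Chaudhari (Feb 22, 2004) before Horvat (Sep 7, 2005) before Osei (Aug 27, 2006) before Farouk (Jan 13, 2007).
Baptiste and Novak both have years in holy orders 21 years, so the next rule applies.
Among Baptiste and Novak, by date of consecration or institution (earlier first) (reversed rule for this group): Baptiste (May 10, 1998) before Novak (Jun 12, 2001).
Full order: Szabo, Espinoza, Ivanova, Chaudhari, Horvat, Osei, Farouk, Baptiste, Novak.

Szabo, Espinoza, Ivanova, Chaudhari, Horvat, Osei, Farouk, Baptiste, Novak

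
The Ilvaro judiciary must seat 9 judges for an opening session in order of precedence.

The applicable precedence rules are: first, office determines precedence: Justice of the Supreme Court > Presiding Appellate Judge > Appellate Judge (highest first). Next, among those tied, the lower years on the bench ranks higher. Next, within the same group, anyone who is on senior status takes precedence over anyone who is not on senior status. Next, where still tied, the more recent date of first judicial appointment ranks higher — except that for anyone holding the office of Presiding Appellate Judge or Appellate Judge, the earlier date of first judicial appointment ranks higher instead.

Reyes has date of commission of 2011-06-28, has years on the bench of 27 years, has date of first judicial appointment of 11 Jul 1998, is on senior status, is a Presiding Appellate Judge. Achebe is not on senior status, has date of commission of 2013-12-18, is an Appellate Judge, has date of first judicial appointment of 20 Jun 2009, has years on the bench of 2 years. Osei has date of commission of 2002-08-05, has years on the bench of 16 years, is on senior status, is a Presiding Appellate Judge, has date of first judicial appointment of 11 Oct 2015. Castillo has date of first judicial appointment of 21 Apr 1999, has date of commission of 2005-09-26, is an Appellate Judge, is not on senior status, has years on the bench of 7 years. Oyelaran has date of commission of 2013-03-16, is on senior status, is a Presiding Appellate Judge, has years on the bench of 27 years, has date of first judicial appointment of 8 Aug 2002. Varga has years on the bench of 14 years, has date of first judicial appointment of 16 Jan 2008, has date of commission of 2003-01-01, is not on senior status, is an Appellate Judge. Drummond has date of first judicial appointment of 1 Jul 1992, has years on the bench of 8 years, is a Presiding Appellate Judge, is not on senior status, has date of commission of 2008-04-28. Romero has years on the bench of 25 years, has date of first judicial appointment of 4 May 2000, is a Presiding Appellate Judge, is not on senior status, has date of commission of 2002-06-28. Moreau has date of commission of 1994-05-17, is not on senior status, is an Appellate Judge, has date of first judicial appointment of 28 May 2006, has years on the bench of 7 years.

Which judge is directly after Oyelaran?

By office: Drummond, Osei, Romero, Reyes and Oyelaran (Presiding Appellate Judge); then Achebe, Castillo, Moreau and Varga (Appellate Judge).
Among Drummond, Osei, Romero, Reyes and Oyelaran, by years on the bench (lower first): Drummond (8 years) before Osei (16 years) before Romero (25 years) before Reyes and Oyelaran (27 years).
Reyes and Oyelaran are each on senior status, so the next rule applies.
Among Reyes and Oyelaran, by date of first judicial appointment (earlier first) (reversed rule for this group): Reyes (11 Jul 1998) before Oyelaran (8 Aug 2002).
Among Achebe, Castillo, Moreau and Varga, by years on the bench (lower first): Achebe (2 years) before Castillo and Moreau (7 years) before Varga (14 years).
Castillo and Moreau are each not on senior status, so the next rule applies.
Among Castillo and Moreau, by date of first judicial appointment (earlier first) (reversed rule for this group): Castillo (21 Apr 1999) before Moreau (28 May 2006).
Order: Drummond, Osei, Romero, Reyes, Oyelaran, Achebe, Castillo, Moreau, Varga.

Achebe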